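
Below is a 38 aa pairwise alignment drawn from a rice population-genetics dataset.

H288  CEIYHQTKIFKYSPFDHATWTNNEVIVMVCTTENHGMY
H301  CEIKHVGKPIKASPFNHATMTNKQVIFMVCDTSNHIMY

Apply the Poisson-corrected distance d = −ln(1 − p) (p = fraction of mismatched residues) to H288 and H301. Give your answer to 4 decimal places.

0.4595

Mismatches occur at site 4 (Y/K), site 6 (Q/V), site 7 (T/G), site 9 (I/P), site 10 (F/I), site 12 (Y/A), site 16 (D/N), site 20 (W/M), site 23 (N/K), site 24 (E/Q), site 27 (V/F), site 31 (T/D), site 33 (E/S), site 36 (G/I).
p = 14/38 = 0.368421.
d = −ln(1 − 0.368421) = −ln(0.631579) = 0.4595.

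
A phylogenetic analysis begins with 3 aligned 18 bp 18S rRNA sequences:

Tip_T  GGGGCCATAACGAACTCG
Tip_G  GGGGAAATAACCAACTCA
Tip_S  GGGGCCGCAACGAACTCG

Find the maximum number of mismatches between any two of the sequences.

Pairwise Hamming distances:
  Tip_T vs Tip_G: 4
  Tip_T vs Tip_S: 2
  Tip_G vs Tip_S: 6
The largest is 6, between Tip_G and Tip_S.

6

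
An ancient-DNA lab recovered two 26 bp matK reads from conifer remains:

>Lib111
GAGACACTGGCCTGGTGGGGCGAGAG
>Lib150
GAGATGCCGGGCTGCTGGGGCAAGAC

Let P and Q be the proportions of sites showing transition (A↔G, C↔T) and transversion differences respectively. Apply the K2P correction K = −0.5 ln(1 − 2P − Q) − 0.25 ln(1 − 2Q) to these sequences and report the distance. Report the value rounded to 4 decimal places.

0.3406

The sequences differ at positions 5 (C/T, transition), 6 (A/G, transition), 8 (T/C, transition), 11 (C/G, transversion), 15 (G/C, transversion), 22 (G/A, transition), 26 (G/C, transversion).
Of the 7 differences, 4 transitions and 3 transversions over 26 sites: P = 4/26 = 0.153846, Q = 3/26 = 0.115385.
d = −0.5·ln(0.576923) − 0.25·ln(0.769230) = −0.5·(-0.550046) − 0.25·(-0.262365) = 0.3406.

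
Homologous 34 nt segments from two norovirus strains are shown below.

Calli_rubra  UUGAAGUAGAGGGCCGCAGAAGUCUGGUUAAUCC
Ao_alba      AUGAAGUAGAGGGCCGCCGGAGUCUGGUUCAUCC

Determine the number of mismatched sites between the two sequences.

Mismatches occur at site 1 (U/A), site 18 (A/C), site 20 (A/G), site 30 (A/C).
That gives 4 mismatches out of 34 aligned sites, so the Hamming distance is 4.

4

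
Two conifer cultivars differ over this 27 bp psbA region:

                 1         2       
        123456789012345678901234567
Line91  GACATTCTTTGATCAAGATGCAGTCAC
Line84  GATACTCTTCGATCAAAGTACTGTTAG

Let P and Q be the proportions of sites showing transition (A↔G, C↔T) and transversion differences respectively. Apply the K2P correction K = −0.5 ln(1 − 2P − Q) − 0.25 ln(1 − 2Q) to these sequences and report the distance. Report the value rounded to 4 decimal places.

0.4891

Differing sites — 3:C/T (Ti); 5:T/C (Ti); 10:T/C (Ti); 17:G/A (Ti); 18:A/G (Ti); 20:G/A (Ti); 22:A/T (Tv); 25:C/T (Ti); 27:C/G (Tv).
Of the 9 differences, 7 transitions and 2 transversions over 27 sites: P = 7/27 = 0.259259, Q = 2/27 = 0.074074.
d = −0.5·ln(0.407408) − 0.25·ln(0.851852) = −0.5·(-0.897940) − 0.25·(-0.160342) = 0.4891.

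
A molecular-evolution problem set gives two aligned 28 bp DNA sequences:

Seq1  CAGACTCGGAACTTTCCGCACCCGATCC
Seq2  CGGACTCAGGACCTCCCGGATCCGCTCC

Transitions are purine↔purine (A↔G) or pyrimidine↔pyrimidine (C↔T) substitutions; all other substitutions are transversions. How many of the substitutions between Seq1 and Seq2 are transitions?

The sequences differ at positions 2 (A/G, transition), 8 (G/A, transition), 10 (A/G, transition), 13 (T/C, transition), 15 (T/C, transition), 19 (C/G, transversion), 21 (C/T, transition), 25 (A/C, transversion).
Of the 8 differences, 6 transitions and 2 transversions, so the answer is 6.

6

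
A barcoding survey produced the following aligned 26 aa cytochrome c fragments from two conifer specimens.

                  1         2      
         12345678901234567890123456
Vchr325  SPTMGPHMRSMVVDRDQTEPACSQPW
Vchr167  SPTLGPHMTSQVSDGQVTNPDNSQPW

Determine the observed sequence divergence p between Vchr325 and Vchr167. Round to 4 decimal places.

Mismatches occur at site 4 (M↔L), site 9 (R↔T), site 11 (M↔Q), site 13 (V↔S), site 15 (R↔G), site 16 (D↔Q), site 17 (Q↔V), site 19 (E↔N), site 21 (A↔D), site 22 (C↔N).
There are 10 differences over 26 sites, so p = 10/26 = 0.3846.

0.3846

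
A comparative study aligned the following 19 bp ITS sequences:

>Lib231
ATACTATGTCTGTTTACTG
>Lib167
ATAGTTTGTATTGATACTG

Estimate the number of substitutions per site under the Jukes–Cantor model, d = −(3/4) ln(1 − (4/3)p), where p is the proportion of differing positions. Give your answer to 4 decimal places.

0.4099

Mismatches occur at site 4 (C↔G), site 6 (A↔T), site 10 (C↔A), site 12 (G↔T), site 13 (T↔G), site 14 (T↔A).
p = 6/19 = 0.315789.
d = −0.75 · ln(1 − (4/3)·0.315789) = −0.75 · ln(0.578948) = −0.75 · (-0.546543) = 0.4099.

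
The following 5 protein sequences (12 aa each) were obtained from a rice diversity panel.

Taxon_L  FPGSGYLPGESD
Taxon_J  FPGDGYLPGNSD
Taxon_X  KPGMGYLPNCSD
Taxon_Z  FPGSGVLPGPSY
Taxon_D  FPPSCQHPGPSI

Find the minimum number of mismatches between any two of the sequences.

Pairwise Hamming distances:
  Taxon_L vs Taxon_J: 2
  Taxon_L vs Taxon_X: 4
  Taxon_L vs Taxon_Z: 3
  Taxon_L vs Taxon_D: 6
  Taxon_J vs Taxon_X: 4
  Taxon_J vs Taxon_Z: 4
  Taxon_J vs Taxon_D: 7
  Taxon_X vs Taxon_Z: 6
  Taxon_X vs Taxon_D: 9
  Taxon_Z vs Taxon_D: 5
The smallest is 2, between Taxon_L and Taxon_J.

2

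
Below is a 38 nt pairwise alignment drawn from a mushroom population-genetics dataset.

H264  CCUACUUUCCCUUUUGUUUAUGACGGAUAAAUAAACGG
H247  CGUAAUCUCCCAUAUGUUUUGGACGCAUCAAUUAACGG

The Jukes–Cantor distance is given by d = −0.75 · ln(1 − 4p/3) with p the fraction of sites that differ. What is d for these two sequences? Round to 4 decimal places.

0.3241

Differing sites — 2:C/G; 5:C/A; 7:U/C; 12:U/A; 14:U/A; 20:A/U; 21:U/G; 26:G/C; 29:A/C; 33:A/U.
p = 10/38 = 0.263158.
d = −0.75 · ln(1 − (4/3)·0.263158) = −0.75 · ln(0.649123) = −0.75 · (-0.432133) = 0.3241.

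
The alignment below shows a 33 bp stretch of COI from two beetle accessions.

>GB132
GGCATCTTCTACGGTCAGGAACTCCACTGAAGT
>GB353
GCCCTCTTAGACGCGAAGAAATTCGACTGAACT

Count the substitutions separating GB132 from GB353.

Differing sites — 2:G/C; 4:A/C; 9:C/A; 10:T/G; 14:G/C; 15:T/G; 16:C/A; 19:G/A; 22:C/T; 25:C/G; 32:G/C.
That gives 11 mismatches out of 33 aligned sites, so the Hamming distance is 11.

11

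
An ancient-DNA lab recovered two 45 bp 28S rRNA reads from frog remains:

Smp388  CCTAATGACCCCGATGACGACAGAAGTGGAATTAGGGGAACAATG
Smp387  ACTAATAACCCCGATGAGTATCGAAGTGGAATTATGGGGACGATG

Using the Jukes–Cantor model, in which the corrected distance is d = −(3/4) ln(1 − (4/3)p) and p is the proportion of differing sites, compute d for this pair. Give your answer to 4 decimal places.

The sequences differ at positions 1 (C/A), 7 (G/A), 18 (C/G), 19 (G/T), 21 (C/T), 22 (A/C), 35 (G/T), 39 (A/G), 42 (A/G).
p = 9/45 = 0.200000.
d = −0.75 · ln(1 − (4/3)·0.200000) = −0.75 · ln(0.733333) = −0.75 · (-0.310155) = 0.2326.

0.2326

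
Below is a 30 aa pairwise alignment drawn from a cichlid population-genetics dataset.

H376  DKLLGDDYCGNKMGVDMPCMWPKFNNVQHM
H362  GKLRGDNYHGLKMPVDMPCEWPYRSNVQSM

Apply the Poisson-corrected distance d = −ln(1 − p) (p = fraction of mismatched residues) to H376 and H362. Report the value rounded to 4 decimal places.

The sequences differ at positions 1 (D/G), 4 (L/R), 7 (D/N), 9 (C/H), 11 (N/L), 14 (G/P), 20 (M/E), 23 (K/Y), 24 (F/R), 25 (N/S), 29 (H/S).
p = 11/30 = 0.366667.
d = −ln(1 − 0.366667) = −ln(0.633333) = 0.4568.

0.4568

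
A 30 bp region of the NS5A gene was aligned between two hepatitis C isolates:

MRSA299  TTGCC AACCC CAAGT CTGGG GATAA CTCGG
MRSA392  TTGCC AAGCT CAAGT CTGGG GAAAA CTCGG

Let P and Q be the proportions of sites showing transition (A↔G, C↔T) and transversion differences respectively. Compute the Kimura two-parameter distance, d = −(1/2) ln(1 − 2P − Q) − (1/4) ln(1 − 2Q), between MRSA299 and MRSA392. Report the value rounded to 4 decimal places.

0.1073

Mismatches occur at site 8 (C→G, transversion), site 10 (C→T, transition), site 23 (T→A, transversion).
Of the 3 differences, 1 transition and 2 transversions over 30 sites: P = 1/30 = 0.033333, Q = 2/30 = 0.066667.
d = −0.5·ln(0.866667) − 0.25·ln(0.866666) = −0.5·(-0.143100) − 0.25·(-0.143102) = 0.1073.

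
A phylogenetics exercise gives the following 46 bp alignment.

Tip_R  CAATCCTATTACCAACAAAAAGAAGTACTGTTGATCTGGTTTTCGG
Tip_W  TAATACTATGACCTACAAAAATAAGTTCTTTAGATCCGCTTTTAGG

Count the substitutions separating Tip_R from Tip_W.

11

Mismatches occur at site 1 (C↔T), site 5 (C↔A), site 10 (T↔G), site 14 (A↔T), site 22 (G↔T), site 27 (A↔T), site 30 (G↔T), site 32 (T↔A), site 37 (T↔C), site 39 (G↔C), site 44 (C↔A).
That gives 11 mismatches out of 46 aligned sites, so the Hamming distance is 11.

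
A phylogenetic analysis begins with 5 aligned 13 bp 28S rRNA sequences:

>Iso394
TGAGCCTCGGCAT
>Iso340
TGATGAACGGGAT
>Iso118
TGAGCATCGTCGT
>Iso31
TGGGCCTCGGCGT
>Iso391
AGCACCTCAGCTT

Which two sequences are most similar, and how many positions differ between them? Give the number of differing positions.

2

Pairwise Hamming distances:
  Iso394 vs Iso340: 5
  Iso394 vs Iso118: 3
  Iso394 vs Iso31: 2
  Iso394 vs Iso391: 5
  Iso340 vs Iso118: 6
  Iso340 vs Iso31: 7
  Iso340 vs Iso391: 9
  Iso118 vs Iso31: 3
  Iso118 vs Iso391: 7
  Iso31 vs Iso391: 5
The smallest is 2, between Iso394 and Iso31.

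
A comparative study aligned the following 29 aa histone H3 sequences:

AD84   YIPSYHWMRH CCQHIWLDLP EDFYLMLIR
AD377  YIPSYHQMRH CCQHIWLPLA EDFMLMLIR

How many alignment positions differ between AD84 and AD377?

4

The sequences differ at positions 7 (W/Q), 18 (D/P), 20 (P/A), 24 (Y/M).
That gives 4 mismatches out of 29 aligned sites, so the Hamming distance is 4.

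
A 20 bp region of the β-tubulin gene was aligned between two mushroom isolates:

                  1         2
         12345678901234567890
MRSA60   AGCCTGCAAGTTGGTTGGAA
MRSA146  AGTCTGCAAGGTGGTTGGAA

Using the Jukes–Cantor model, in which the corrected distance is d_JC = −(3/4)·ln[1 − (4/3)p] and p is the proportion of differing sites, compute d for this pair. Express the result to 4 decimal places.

Differing sites — 3:C/T; 11:T/G.
p = 2/20 = 0.100000.
d = −0.75 · ln(1 − (4/3)·0.100000) = −0.75 · ln(0.866667) = −0.75 · (-0.143100) = 0.1073.

0.1073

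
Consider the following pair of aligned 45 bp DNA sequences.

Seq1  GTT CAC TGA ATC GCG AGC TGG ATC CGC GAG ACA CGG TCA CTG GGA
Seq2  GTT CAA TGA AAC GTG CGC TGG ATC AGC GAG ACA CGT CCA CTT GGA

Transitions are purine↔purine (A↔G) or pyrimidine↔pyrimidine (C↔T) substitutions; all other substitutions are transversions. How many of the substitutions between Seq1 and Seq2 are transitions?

Mismatches occur at site 6 (C↔A, transversion), site 11 (T↔A, transversion), site 14 (C↔T, transition), site 16 (A↔C, transversion), site 25 (C↔A, transversion), site 36 (G↔T, transversion), site 37 (T↔C, transition), site 42 (G↔T, transversion).
Of the 8 differences, 2 transitions and 6 transversions, so the answer is 2.

2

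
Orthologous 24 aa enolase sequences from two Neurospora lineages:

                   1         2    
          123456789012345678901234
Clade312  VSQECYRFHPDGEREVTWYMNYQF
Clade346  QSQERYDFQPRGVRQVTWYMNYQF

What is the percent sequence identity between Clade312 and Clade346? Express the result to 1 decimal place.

The sequences differ at positions 1 (V/Q), 5 (C/R), 7 (R/D), 9 (H/Q), 11 (D/R), 13 (E/V), 15 (E/Q).
17 of the 24 sites match, so the percent identity is 17/24 × 100 = 70.8%.

70.8%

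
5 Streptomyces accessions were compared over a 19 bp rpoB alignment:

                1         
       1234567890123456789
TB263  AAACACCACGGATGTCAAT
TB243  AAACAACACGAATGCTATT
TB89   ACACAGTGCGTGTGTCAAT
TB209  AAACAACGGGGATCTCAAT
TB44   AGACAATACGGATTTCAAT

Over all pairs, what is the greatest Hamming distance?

Pairwise Hamming distances:
  TB263 vs TB243: 5
  TB263 vs TB89: 6
  TB263 vs TB209: 4
  TB263 vs TB44: 4
  TB243 vs TB89: 9
  TB243 vs TB209: 7
  TB243 vs TB44: 7
  TB89 vs TB209: 7
  TB89 vs TB44: 6
  TB209 vs TB44: 5
The largest is 9, between TB243 and TB89.

9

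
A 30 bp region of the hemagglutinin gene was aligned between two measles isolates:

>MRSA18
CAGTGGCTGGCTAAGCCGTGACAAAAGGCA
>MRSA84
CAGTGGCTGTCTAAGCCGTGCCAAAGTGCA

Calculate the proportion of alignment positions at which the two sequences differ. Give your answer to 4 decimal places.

The sequences differ at positions 10 (G/T), 21 (A/C), 26 (A/G), 27 (G/T).
There are 4 differences over 30 sites, so p = 4/30 = 0.1333.

0.1333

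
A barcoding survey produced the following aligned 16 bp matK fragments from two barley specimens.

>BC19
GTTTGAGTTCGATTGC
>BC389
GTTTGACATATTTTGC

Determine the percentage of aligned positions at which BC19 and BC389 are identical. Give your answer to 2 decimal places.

Differing sites — 7:G/C; 8:T/A; 10:C/A; 11:G/T; 12:A/T.
11 of the 16 sites match, so the percent identity is 11/16 × 100 = 68.75%.

68.75%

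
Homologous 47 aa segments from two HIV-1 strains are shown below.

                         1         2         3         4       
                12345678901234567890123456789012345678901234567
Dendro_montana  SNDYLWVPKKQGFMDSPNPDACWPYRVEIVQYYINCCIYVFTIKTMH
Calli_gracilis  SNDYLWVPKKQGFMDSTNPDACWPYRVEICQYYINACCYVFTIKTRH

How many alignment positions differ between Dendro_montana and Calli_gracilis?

Differing sites — 17:P/T; 30:V/C; 36:C/A; 38:I/C; 46:M/R.
That gives 5 mismatches out of 47 aligned sites, so the Hamming distance is 5.

5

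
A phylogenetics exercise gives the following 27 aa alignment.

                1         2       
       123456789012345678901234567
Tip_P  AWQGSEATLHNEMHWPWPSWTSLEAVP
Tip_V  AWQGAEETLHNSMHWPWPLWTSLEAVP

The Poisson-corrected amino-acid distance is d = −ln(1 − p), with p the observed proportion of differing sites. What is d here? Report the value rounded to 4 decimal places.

0.1603

Differing sites — 5:S/A; 7:A/E; 12:E/S; 19:S/L.
p = 4/27 = 0.148148.
d = −ln(1 − 0.148148) = −ln(0.851852) = 0.1603.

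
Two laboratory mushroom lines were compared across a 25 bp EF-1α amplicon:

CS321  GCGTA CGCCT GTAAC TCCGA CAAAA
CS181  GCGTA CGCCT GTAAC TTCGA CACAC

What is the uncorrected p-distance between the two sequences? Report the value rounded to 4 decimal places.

0.1200

The sequences differ at positions 17 (C/T), 23 (A/C), 25 (A/C).
There are 3 differences over 25 sites, so p = 3/25 = 0.1200.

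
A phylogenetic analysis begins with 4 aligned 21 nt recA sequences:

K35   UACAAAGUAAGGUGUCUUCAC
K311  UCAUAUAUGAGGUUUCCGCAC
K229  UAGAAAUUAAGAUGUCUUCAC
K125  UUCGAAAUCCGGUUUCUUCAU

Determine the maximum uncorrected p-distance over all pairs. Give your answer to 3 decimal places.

0.476

Pairwise Hamming distances:
  K35 vs K311: 9
  K35 vs K229: 3
  K35 vs K125: 7
  K311 vs K229: 10
  K311 vs K125: 9
  K229 vs K125: 9
The largest is 10 mismatches, between K311 and K229; p = 10/21 = 0.476.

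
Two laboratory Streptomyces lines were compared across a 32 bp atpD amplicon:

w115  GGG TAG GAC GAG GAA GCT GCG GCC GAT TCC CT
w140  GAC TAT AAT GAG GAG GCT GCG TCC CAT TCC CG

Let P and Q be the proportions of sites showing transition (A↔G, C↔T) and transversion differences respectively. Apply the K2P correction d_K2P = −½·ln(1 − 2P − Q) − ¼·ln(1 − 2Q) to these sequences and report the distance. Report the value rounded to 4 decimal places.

0.3543

Differing sites — 2:G/A (Ti); 3:G/C (Tv); 6:G/T (Tv); 7:G/A (Ti); 9:C/T (Ti); 15:A/G (Ti); 22:G/T (Tv); 25:G/C (Tv); 32:T/G (Tv).
Of the 9 differences, 4 transitions and 5 transversions over 32 sites: P = 4/32 = 0.125000, Q = 5/32 = 0.156250.
d = −0.5·ln(0.593750) − 0.25·ln(0.687500) = −0.5·(-0.521297) − 0.25·(-0.374693) = 0.3543.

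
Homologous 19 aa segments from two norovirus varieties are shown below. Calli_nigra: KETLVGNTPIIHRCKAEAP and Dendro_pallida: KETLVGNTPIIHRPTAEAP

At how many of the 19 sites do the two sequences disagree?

2

Differing sites — 14:C/P; 15:K/T.
That gives 2 mismatches out of 19 aligned sites, so the Hamming distance is 2.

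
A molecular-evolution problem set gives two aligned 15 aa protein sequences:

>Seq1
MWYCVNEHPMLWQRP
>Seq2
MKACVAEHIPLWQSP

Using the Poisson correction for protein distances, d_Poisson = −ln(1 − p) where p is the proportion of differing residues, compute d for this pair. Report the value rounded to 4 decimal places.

Differing sites — 2:W/K; 3:Y/A; 6:N/A; 9:P/I; 10:M/P; 14:R/S.
p = 6/15 = 0.400000.
d = −ln(1 − 0.400000) = −ln(0.600000) = 0.5108.

0.5108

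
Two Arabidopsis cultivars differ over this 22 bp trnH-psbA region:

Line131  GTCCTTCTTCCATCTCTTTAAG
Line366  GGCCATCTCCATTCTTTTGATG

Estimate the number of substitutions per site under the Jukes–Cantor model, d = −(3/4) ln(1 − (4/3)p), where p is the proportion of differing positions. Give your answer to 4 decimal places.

0.4975

The sequences differ at positions 2 (T/G), 5 (T/A), 9 (T/C), 11 (C/A), 12 (A/T), 16 (C/T), 19 (T/G), 21 (A/T).
p = 8/22 = 0.363636.
d = −0.75 · ln(1 − (4/3)·0.363636) = −0.75 · ln(0.515152) = −0.75 · (-0.663293) = 0.4975.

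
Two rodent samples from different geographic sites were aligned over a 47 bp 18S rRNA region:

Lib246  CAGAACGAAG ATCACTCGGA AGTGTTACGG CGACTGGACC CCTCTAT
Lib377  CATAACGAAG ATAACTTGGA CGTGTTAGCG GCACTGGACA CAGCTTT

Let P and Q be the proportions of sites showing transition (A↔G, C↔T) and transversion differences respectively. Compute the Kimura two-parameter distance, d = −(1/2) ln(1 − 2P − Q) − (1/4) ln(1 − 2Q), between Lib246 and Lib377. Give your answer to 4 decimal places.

Mismatches occur at site 3 (G↔T, transversion), site 13 (C↔A, transversion), site 17 (C↔T, transition), site 21 (A↔C, transversion), site 28 (C↔G, transversion), site 29 (G↔C, transversion), site 31 (C↔G, transversion), site 32 (G↔C, transversion), site 40 (C↔A, transversion), site 42 (C↔A, transversion), site 43 (T↔G, transversion), site 46 (A↔T, transversion).
Of the 12 differences, 1 transition and 11 transversions over 47 sites: P = 1/47 = 0.021277, Q = 11/47 = 0.234043.
d = −0.5·ln(0.723403) − 0.25·ln(0.531914) = −0.5·(-0.323789) − 0.25·(-0.631273) = 0.3197.

0.3197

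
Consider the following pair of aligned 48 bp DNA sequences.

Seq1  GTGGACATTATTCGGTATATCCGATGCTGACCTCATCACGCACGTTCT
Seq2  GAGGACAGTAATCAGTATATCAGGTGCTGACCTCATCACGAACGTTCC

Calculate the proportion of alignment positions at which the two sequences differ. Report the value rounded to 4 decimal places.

0.1667

Differing sites — 2:T/A; 8:T/G; 11:T/A; 14:G/A; 22:C/A; 24:A/G; 41:C/A; 48:T/C.
There are 8 differences over 48 sites, so p = 8/48 = 0.1667.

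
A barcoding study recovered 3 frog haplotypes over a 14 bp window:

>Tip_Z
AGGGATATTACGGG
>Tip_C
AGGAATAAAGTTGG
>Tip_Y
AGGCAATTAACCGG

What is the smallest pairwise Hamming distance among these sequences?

Pairwise Hamming distances:
  Tip_Z vs Tip_C: 6
  Tip_Z vs Tip_Y: 5
  Tip_C vs Tip_Y: 7
The smallest is 5, between Tip_Z and Tip_Y.

5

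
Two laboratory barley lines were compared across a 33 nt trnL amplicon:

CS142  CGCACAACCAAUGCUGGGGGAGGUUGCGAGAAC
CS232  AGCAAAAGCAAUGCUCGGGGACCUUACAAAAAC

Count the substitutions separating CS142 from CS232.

The sequences differ at positions 1 (C/A), 5 (C/A), 8 (C/G), 16 (G/C), 22 (G/C), 23 (G/C), 26 (G/A), 28 (G/A), 30 (G/A).
That gives 9 mismatches out of 33 aligned sites, so the Hamming distance is 9.

9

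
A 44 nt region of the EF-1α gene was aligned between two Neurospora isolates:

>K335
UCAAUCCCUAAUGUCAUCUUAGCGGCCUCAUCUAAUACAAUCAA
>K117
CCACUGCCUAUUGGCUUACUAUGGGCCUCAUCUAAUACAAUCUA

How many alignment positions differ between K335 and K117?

The sequences differ at positions 1 (U/C), 4 (A/C), 6 (C/G), 11 (A/U), 14 (U/G), 16 (A/U), 18 (C/A), 19 (U/C), 22 (G/U), 23 (C/G), 43 (A/U).
That gives 11 mismatches out of 44 aligned sites, so the Hamming distance is 11.

11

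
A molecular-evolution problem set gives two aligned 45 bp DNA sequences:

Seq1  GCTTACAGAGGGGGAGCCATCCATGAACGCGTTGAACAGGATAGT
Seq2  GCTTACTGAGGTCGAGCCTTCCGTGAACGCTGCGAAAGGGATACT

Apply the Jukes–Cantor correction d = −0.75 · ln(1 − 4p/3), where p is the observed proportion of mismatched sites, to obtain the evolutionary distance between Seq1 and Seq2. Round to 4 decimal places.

The sequences differ at positions 7 (A/T), 12 (G/T), 13 (G/C), 19 (A/T), 23 (A/G), 31 (G/T), 32 (T/G), 33 (T/C), 37 (C/A), 38 (A/G), 44 (G/C).
p = 11/45 = 0.244444.
d = −0.75 · ln(1 − (4/3)·0.244444) = −0.75 · ln(0.674075) = −0.75 · (-0.394414) = 0.2958.

0.2958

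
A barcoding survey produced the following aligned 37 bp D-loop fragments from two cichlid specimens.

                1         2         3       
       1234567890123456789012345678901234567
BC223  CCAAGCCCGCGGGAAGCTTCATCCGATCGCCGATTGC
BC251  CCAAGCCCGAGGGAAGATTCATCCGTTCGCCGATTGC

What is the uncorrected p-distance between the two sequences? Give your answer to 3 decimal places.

Differing sites — 10:C/A; 17:C/A; 26:A/T.
There are 3 differences over 37 sites, so p = 3/37 = 0.081.

0.081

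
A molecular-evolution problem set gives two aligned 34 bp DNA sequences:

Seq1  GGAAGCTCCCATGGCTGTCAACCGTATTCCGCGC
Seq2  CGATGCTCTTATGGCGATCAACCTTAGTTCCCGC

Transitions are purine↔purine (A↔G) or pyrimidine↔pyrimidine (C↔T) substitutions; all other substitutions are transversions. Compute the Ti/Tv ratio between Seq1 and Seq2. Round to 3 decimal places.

0.667

Differing sites — 1:G/C (Tv); 4:A/T (Tv); 9:C/T (Ti); 10:C/T (Ti); 16:T/G (Tv); 17:G/A (Ti); 24:G/T (Tv); 27:T/G (Tv); 29:C/T (Ti); 31:G/C (Tv).
Of the 10 differences, 4 transitions and 6 transversions, so Ti/Tv = 4/6 = 0.667.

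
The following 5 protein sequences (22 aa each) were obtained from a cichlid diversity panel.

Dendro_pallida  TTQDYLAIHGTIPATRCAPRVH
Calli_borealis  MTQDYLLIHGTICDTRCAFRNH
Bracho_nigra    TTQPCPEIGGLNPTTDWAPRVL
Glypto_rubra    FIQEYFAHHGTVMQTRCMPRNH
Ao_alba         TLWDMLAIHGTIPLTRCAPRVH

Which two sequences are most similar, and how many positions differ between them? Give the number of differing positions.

4

Pairwise Hamming distances:
  Dendro_pallida vs Calli_borealis: 6
  Dendro_pallida vs Bracho_nigra: 11
  Dendro_pallida vs Glypto_rubra: 10
  Dendro_pallida vs Ao_alba: 4
  Calli_borealis vs Bracho_nigra: 15
  Calli_borealis vs Glypto_rubra: 11
  Calli_borealis vs Ao_alba: 9
  Bracho_nigra vs Glypto_rubra: 17
  Bracho_nigra vs Ao_alba: 13
  Glypto_rubra vs Ao_alba: 12
The smallest is 4, between Dendro_pallida and Ao_alba.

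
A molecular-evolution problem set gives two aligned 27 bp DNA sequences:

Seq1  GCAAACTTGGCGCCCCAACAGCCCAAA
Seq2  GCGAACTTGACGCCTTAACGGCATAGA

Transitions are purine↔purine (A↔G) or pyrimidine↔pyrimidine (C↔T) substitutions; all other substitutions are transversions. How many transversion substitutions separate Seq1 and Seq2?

1

Mismatches occur at site 3 (A/G, transition), site 10 (G/A, transition), site 15 (C/T, transition), site 16 (C/T, transition), site 20 (A/G, transition), site 23 (C/A, transversion), site 24 (C/T, transition), site 26 (A/G, transition).
Of the 8 differences, 7 transitions and 1 transversion, so the answer is 1.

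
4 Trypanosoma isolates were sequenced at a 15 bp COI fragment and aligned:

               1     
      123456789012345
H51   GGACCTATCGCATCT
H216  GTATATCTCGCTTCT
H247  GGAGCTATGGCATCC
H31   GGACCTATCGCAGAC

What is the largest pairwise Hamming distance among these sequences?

Pairwise Hamming distances:
  H51 vs H216: 5
  H51 vs H247: 3
  H51 vs H31: 3
  H216 vs H247: 7
  H216 vs H31: 8
  H247 vs H31: 4
The largest is 8, between H216 and H31.

8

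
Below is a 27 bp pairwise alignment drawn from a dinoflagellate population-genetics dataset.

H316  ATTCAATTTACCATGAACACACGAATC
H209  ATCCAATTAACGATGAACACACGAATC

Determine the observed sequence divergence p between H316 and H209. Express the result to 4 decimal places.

0.1111

The sequences differ at positions 3 (T/C), 9 (T/A), 12 (C/G).
There are 3 differences over 27 sites, so p = 3/27 = 0.1111.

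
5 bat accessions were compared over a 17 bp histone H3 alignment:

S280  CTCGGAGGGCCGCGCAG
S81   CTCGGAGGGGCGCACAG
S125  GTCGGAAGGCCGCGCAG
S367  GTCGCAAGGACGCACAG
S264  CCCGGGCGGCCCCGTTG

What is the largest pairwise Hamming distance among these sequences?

10

Pairwise Hamming distances:
  S280 vs S81: 2
  S280 vs S125: 2
  S280 vs S367: 5
  S280 vs S264: 6
  S81 vs S125: 4
  S81 vs S367: 4
  S81 vs S264: 8
  S125 vs S367: 3
  S125 vs S264: 7
  S367 vs S264: 10
The largest is 10, between S367 and S264.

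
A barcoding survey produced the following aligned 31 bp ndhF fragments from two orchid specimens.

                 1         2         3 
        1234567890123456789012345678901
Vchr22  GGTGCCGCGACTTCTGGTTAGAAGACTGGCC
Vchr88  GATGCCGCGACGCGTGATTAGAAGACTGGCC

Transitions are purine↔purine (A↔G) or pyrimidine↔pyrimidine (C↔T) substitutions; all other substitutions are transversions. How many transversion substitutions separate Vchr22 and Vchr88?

2

The sequences differ at positions 2 (G/A, transition), 12 (T/G, transversion), 13 (T/C, transition), 14 (C/G, transversion), 17 (G/A, transition).
Of the 5 differences, 3 transitions and 2 transversions, so the answer is 2.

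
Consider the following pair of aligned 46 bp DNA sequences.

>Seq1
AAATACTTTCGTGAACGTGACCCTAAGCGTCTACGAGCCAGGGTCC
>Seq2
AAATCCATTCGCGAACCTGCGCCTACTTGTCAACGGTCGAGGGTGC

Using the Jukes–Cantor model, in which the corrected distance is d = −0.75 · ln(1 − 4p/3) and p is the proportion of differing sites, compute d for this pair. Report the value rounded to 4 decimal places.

The sequences differ at positions 5 (A/C), 7 (T/A), 12 (T/C), 17 (G/C), 20 (A/C), 21 (C/G), 26 (A/C), 27 (G/T), 28 (C/T), 32 (T/A), 36 (A/G), 37 (G/T), 39 (C/G), 45 (C/G).
p = 14/46 = 0.304348.
d = −0.75 · ln(1 − (4/3)·0.304348) = −0.75 · ln(0.594203) = −0.75 · (-0.520534) = 0.3904.

0.3904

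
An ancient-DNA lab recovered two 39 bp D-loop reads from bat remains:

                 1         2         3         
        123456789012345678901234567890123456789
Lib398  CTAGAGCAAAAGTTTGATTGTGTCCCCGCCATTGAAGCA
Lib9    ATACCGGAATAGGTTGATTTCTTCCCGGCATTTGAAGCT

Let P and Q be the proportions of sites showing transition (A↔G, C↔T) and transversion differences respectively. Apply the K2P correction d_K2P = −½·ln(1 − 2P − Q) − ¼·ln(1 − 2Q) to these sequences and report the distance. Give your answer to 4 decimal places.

0.4612

The sequences differ at positions 1 (C/A, transversion), 4 (G/C, transversion), 5 (A/C, transversion), 7 (C/G, transversion), 10 (A/T, transversion), 13 (T/G, transversion), 20 (G/T, transversion), 21 (T/C, transition), 22 (G/T, transversion), 27 (C/G, transversion), 30 (C/A, transversion), 31 (A/T, transversion), 39 (A/T, transversion).
Of the 13 differences, 1 transition and 12 transversions over 39 sites: P = 1/39 = 0.025641, Q = 12/39 = 0.307692.
d = −0.5·ln(0.641026) − 0.25·ln(0.384616) = −0.5·(-0.444685) − 0.25·(-0.955510) = 0.4612.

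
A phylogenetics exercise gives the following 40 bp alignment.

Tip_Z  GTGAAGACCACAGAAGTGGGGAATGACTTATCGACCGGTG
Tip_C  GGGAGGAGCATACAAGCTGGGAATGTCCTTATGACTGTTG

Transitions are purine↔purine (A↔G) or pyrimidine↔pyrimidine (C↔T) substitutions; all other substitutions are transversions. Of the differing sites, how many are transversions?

The sequences differ at positions 2 (T/G, transversion), 5 (A/G, transition), 8 (C/G, transversion), 11 (C/T, transition), 13 (G/C, transversion), 17 (T/C, transition), 18 (G/T, transversion), 26 (A/T, transversion), 28 (T/C, transition), 30 (A/T, transversion), 31 (T/A, transversion), 32 (C/T, transition), 36 (C/T, transition), 38 (G/T, transversion).
Of the 14 differences, 6 transitions and 8 transversions, so the answer is 8.

8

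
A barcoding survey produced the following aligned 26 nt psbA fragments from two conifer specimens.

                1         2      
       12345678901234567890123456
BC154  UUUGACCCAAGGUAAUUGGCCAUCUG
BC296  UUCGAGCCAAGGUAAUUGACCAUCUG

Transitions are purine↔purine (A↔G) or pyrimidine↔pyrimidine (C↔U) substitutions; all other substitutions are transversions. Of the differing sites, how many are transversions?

The sequences differ at positions 3 (U/C, transition), 6 (C/G, transversion), 19 (G/A, transition).
Of the 3 differences, 2 transitions and 1 transversion, so the answer is 1.

1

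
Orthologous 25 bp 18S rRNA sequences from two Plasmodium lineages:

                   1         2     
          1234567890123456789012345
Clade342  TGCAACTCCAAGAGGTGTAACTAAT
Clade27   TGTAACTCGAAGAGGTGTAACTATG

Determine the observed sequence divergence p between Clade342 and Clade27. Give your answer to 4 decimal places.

0.1600

The sequences differ at positions 3 (C/T), 9 (C/G), 24 (A/T), 25 (T/G).
There are 4 differences over 25 sites, so p = 4/25 = 0.1600.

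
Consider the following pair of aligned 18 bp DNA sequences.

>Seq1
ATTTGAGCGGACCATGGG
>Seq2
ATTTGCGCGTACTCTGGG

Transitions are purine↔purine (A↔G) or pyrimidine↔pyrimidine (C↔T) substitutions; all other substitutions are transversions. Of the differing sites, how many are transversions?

3

Differing sites — 6:A/C (Tv); 10:G/T (Tv); 13:C/T (Ti); 14:A/C (Tv).
Of the 4 differences, 1 transition and 3 transversions, so the answer is 3.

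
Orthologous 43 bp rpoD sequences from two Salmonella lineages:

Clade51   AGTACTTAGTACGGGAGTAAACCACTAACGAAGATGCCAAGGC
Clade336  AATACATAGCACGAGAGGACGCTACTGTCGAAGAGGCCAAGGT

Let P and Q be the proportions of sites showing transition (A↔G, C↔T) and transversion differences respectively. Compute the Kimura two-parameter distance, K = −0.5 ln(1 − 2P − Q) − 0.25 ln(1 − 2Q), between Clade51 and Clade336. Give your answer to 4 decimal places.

The sequences differ at positions 2 (G/A, transition), 6 (T/A, transversion), 10 (T/C, transition), 14 (G/A, transition), 18 (T/G, transversion), 20 (A/C, transversion), 21 (A/G, transition), 23 (C/T, transition), 27 (A/G, transition), 28 (A/T, transversion), 35 (T/G, transversion), 43 (C/T, transition).
Of the 12 differences, 7 transitions and 5 transversions over 43 sites: P = 7/43 = 0.162791, Q = 5/43 = 0.116279.
d = −0.5·ln(0.558139) − 0.25·ln(0.767442) = −0.5·(-0.583147) − 0.25·(-0.264692) = 0.3577.

0.3577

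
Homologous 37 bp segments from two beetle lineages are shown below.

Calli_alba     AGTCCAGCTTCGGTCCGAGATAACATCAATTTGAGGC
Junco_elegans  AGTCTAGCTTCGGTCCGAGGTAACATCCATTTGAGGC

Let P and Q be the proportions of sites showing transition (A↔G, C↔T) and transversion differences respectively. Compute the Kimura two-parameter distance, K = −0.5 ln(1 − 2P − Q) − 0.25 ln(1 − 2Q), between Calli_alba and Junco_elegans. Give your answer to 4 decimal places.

0.0865

The sequences differ at positions 5 (C/T, transition), 20 (A/G, transition), 28 (A/C, transversion).
Of the 3 differences, 2 transitions and 1 transversion over 37 sites: P = 2/37 = 0.054054, Q = 1/37 = 0.027027.
d = −0.5·ln(0.864865) − 0.25·ln(0.945946) = −0.5·(-0.145182) − 0.25·(-0.055570) = 0.0865.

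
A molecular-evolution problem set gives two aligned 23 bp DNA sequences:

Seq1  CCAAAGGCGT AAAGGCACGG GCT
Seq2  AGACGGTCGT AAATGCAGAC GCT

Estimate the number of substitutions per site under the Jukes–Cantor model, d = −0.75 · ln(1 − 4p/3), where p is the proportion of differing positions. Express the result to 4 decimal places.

0.5532

Mismatches occur at site 1 (C→A), site 2 (C→G), site 4 (A→C), site 5 (A→G), site 7 (G→T), site 14 (G→T), site 18 (C→G), site 19 (G→A), site 20 (G→C).
p = 9/23 = 0.391304.
d = −0.75 · ln(1 − (4/3)·0.391304) = −0.75 · ln(0.478261) = −0.75 · (-0.737599) = 0.5532.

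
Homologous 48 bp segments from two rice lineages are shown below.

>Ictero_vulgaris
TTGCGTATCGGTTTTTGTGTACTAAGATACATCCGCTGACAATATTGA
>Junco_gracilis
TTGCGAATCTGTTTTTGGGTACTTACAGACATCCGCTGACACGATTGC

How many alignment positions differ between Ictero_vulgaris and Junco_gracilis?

9

The sequences differ at positions 6 (T/A), 10 (G/T), 18 (T/G), 24 (A/T), 26 (G/C), 28 (T/G), 42 (A/C), 43 (T/G), 48 (A/C).
That gives 9 mismatches out of 48 aligned sites, so the Hamming distance is 9.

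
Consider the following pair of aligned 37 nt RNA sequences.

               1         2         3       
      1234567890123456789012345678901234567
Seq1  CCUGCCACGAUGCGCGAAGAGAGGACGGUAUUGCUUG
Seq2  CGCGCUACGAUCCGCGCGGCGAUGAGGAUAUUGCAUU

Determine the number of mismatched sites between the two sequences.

Differing sites — 2:C/G; 3:U/C; 6:C/U; 12:G/C; 17:A/C; 18:A/G; 20:A/C; 23:G/U; 26:C/G; 28:G/A; 35:U/A; 37:G/U.
That gives 12 mismatches out of 37 aligned sites, so the Hamming distance is 12.

12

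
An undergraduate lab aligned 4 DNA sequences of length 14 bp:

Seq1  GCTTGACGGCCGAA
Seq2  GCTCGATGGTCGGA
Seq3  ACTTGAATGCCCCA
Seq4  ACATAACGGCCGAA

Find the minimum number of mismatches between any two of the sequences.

Pairwise Hamming distances:
  Seq1 vs Seq2: 4
  Seq1 vs Seq3: 5
  Seq1 vs Seq4: 3
  Seq2 vs Seq3: 7
  Seq2 vs Seq4: 7
  Seq3 vs Seq4: 6
The smallest is 3, between Seq1 and Seq4.

3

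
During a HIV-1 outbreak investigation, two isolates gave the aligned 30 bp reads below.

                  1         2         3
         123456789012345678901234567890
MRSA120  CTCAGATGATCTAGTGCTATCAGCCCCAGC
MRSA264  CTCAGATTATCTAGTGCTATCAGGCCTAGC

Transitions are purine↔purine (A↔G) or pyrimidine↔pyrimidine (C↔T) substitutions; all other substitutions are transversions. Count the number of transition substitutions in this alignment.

1

Differing sites — 8:G/T (Tv); 24:C/G (Tv); 27:C/T (Ti).
Of the 3 differences, 1 transition and 2 transversions, so the answer is 1.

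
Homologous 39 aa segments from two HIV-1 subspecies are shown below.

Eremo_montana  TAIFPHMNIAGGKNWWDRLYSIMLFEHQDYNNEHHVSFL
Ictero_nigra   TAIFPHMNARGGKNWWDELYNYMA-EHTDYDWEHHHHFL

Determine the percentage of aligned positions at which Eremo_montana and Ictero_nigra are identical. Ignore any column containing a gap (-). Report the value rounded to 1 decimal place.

Excluding the 1 gap column leaves 38 comparable sites.
The sequences differ at positions 9 (I/A), 10 (A/R), 18 (R/E), 21 (S/N), 22 (I/Y), 24 (L/A), 28 (Q/T), 31 (N/D), 32 (N/W), 36 (V/H), 37 (S/H).
27 of the 38 comparable sites match, so the percent identity is 27/38 × 100 = 71.1%.

71.1%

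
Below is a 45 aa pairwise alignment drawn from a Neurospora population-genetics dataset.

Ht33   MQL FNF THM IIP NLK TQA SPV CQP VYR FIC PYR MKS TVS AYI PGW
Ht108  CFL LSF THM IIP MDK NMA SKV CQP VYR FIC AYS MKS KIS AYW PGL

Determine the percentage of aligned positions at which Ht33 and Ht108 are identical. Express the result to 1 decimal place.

66.7%

Mismatches occur at site 1 (M/C), site 2 (Q/F), site 4 (F/L), site 5 (N/S), site 13 (N/M), site 14 (L/D), site 16 (T/N), site 17 (Q/M), site 20 (P/K), site 31 (P/A), site 33 (R/S), site 37 (T/K), site 38 (V/I), site 42 (I/W), site 45 (W/L).
30 of the 45 sites match, so the percent identity is 30/45 × 100 = 66.7%.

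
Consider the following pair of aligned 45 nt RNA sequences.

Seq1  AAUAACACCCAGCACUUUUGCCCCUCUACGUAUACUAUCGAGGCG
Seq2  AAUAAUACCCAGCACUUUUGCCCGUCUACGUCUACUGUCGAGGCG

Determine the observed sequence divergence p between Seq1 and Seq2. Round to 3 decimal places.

0.089

Mismatches occur at site 6 (C→U), site 24 (C→G), site 32 (A→C), site 37 (A→G).
There are 4 differences over 45 sites, so p = 4/45 = 0.089.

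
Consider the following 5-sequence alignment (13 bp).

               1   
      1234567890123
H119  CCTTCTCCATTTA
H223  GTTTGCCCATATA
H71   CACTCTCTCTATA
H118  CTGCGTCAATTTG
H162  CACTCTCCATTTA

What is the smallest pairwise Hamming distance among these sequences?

Pairwise Hamming distances:
  H119 vs H223: 5
  H119 vs H71: 5
  H119 vs H118: 6
  H119 vs H162: 2
  H223 vs H71: 7
  H223 vs H118: 7
  H223 vs H162: 6
  H71 vs H118: 8
  H71 vs H162: 3
  H118 vs H162: 6
The smallest is 2, between H119 and H162.

2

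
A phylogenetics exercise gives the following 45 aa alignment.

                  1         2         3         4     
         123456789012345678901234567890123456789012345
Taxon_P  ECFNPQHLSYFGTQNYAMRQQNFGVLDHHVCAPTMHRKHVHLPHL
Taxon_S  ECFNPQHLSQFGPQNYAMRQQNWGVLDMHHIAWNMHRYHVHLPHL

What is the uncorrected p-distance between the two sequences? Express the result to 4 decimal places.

Differing sites — 10:Y/Q; 13:T/P; 23:F/W; 28:H/M; 30:V/H; 31:C/I; 33:P/W; 34:T/N; 38:K/Y.
There are 9 differences over 45 sites, so p = 9/45 = 0.2000.

0.2000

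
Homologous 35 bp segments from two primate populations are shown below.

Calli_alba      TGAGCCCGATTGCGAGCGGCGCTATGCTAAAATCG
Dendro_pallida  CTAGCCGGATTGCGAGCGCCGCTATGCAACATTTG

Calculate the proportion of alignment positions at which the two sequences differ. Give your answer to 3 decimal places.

0.229

The sequences differ at positions 1 (T/C), 2 (G/T), 7 (C/G), 19 (G/C), 28 (T/A), 30 (A/C), 32 (A/T), 34 (C/T).
There are 8 differences over 35 sites, so p = 8/35 = 0.229.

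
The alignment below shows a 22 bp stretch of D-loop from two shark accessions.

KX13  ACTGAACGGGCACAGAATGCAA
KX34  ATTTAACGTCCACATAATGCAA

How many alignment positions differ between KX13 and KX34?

Mismatches occur at site 2 (C↔T), site 4 (G↔T), site 9 (G↔T), site 10 (G↔C), site 15 (G↔T).
That gives 5 mismatches out of 22 aligned sites, so the Hamming distance is 5.

5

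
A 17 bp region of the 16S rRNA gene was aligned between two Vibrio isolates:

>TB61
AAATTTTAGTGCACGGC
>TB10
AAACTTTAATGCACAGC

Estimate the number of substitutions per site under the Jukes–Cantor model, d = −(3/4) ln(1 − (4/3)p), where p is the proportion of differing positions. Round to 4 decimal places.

0.2012

Differing sites — 4:T/C; 9:G/A; 15:G/A.
p = 3/17 = 0.176471.
d = −0.75 · ln(1 − (4/3)·0.176471) = −0.75 · ln(0.764705) = −0.75 · (-0.268265) = 0.2012.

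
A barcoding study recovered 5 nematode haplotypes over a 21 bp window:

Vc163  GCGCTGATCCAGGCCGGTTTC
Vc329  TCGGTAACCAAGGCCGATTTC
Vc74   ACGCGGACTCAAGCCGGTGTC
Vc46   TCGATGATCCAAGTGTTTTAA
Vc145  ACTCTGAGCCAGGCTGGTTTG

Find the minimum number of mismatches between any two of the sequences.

5

Pairwise Hamming distances:
  Vc163 vs Vc329: 6
  Vc163 vs Vc74: 6
  Vc163 vs Vc46: 9
  Vc163 vs Vc145: 5
  Vc329 vs Vc74: 9
  Vc329 vs Vc46: 11
  Vc329 vs Vc145: 9
  Vc74 vs Vc46: 12
  Vc74 vs Vc145: 8
  Vc46 vs Vc145: 11
The smallest is 5, between Vc163 and Vc145.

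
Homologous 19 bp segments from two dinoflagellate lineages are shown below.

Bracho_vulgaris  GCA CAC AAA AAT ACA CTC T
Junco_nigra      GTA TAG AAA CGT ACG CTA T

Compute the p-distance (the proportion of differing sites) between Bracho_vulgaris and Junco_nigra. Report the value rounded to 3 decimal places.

Differing sites — 2:C/T; 4:C/T; 6:C/G; 10:A/C; 11:A/G; 15:A/G; 18:C/A.
There are 7 differences over 19 sites, so p = 7/19 = 0.368.

0.368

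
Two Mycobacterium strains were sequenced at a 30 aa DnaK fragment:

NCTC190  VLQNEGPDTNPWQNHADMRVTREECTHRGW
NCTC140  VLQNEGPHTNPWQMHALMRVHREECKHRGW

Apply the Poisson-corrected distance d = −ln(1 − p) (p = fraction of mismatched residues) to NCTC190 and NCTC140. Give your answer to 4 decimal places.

0.1823

Differing sites — 8:D/H; 14:N/M; 17:D/L; 21:T/H; 26:T/K.
p = 5/30 = 0.166667.
d = −ln(1 − 0.166667) = −ln(0.833333) = 0.1823.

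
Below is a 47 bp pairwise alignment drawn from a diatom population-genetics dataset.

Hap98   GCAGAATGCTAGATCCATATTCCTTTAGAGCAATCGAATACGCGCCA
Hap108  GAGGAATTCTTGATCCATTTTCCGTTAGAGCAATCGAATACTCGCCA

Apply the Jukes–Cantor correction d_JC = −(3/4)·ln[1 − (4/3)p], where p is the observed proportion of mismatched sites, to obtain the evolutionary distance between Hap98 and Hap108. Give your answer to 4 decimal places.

Mismatches occur at site 2 (C→A), site 3 (A→G), site 8 (G→T), site 11 (A→T), site 19 (A→T), site 24 (T→G), site 42 (G→T).
p = 7/47 = 0.148936.
d = −0.75 · ln(1 − (4/3)·0.148936) = −0.75 · ln(0.801419) = −0.75 · (-0.221371) = 0.1660.

0.1660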